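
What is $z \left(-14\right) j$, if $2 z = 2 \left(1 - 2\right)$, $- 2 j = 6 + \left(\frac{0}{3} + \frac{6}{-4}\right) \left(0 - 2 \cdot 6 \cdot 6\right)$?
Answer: $-798$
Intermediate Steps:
$j = -57$ ($j = - \frac{6 + \left(\frac{0}{3} + \frac{6}{-4}\right) \left(0 - 2 \cdot 6 \cdot 6\right)}{2} = - \frac{6 + \left(0 \cdot \frac{1}{3} + 6 \left(- \frac{1}{4}\right)\right) \left(0 - 72\right)}{2} = - \frac{6 + \left(0 - \frac{3}{2}\right) \left(0 - 72\right)}{2} = - \frac{6 - -108}{2} = - \frac{6 + 108}{2} = \left(- \frac{1}{2}\right) 114 = -57$)
$z = -1$ ($z = \frac{2 \left(1 - 2\right)}{2} = \frac{2 \left(-1\right)}{2} = \frac{1}{2} \left(-2\right) = -1$)
$z \left(-14\right) j = \left(-1\right) \left(-14\right) \left(-57\right) = 14 \left(-57\right) = -798$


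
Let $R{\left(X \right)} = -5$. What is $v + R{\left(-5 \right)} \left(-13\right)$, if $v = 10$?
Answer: $75$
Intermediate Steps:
$v + R{\left(-5 \right)} \left(-13\right) = 10 - -65 = 10 + 65 = 75$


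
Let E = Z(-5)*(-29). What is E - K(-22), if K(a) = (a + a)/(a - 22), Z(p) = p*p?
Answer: -726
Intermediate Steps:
Z(p) = p**2
K(a) = 2*a/(-22 + a) (K(a) = (2*a)/(-22 + a) = 2*a/(-22 + a))
E = -725 (E = (-5)**2*(-29) = 25*(-29) = -725)
E - K(-22) = -725 - 2*(-22)/(-22 - 22) = -725 - 2*(-22)/(-44) = -725 - 2*(-22)*(-1)/44 = -725 - 1*1 = -725 - 1 = -726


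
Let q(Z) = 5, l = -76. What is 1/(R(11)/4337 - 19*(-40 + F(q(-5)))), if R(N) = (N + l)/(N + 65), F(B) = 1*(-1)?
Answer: 329612/256767683 ≈ 0.0012837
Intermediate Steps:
F(B) = -1
R(N) = (-76 + N)/(65 + N) (R(N) = (N - 76)/(N + 65) = (-76 + N)/(65 + N))
1/(R(11)/4337 - 19*(-40 + F(q(-5)))) = 1/(((-76 + 11)/(65 + 11))/4337 - 19*(-40 - 1)) = 1/((-65/76)*(1/4337) - 19*(-41)) = 1/(((1/76)*(-65))*(1/4337) + 779) = 1/(-65/76*1/4337 + 779) = 1/(-65/329612 + 779) = 1/(256767683/329612) = 329612/256767683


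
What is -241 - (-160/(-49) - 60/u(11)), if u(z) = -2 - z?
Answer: -158537/637 ≈ -248.88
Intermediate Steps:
-241 - (-160/(-49) - 60/u(11)) = -241 - (-160/(-49) - 60/(-2 - 1*11)) = -241 - (-160*(-1/49) - 60/(-2 - 11)) = -241 - (160/49 - 60/(-13)) = -241 - (160/49 - 60*(-1/13)) = -241 - (160/49 + 60/13) = -241 - 1*5020/637 = -241 - 5020/637 = -158537/637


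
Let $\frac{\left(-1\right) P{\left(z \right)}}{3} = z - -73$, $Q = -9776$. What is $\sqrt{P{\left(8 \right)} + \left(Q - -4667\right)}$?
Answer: $2 i \sqrt{1338} \approx 73.157 i$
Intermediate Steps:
$P{\left(z \right)} = -219 - 3 z$ ($P{\left(z \right)} = - 3 \left(z - -73\right) = - 3 \left(z + 73\right) = - 3 \left(73 + z\right) = -219 - 3 z$)
$\sqrt{P{\left(8 \right)} + \left(Q - -4667\right)} = \sqrt{\left(-219 - 24\right) - 5109} = \sqrt{\left(-219 - 24\right) + \left(-9776 + \left(-980 + 5647\right)\right)} = \sqrt{-243 + \left(-9776 + 4667\right)} = \sqrt{-243 - 5109} = \sqrt{-5352} = 2 i \sqrt{1338}$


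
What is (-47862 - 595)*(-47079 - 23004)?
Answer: 3396011931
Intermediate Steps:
(-47862 - 595)*(-47079 - 23004) = -48457*(-70083) = 3396011931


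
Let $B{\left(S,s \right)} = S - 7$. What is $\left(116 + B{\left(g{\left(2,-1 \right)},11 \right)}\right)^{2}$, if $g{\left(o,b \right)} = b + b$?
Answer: $11449$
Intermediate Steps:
$g{\left(o,b \right)} = 2 b$
$B{\left(S,s \right)} = -7 + S$ ($B{\left(S,s \right)} = S - 7 = -7 + S$)
$\left(116 + B{\left(g{\left(2,-1 \right)},11 \right)}\right)^{2} = \left(116 + \left(-7 + 2 \left(-1\right)\right)\right)^{2} = \left(116 - 9\right)^{2} = 107^{2} = 11449$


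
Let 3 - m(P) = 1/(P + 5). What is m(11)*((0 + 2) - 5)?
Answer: -141/16 ≈ -8.8125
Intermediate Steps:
m(P) = 3 - 1/(5 + P) (m(P) = 3 - 1/(P + 5) = 3 - 1/(5 + P))
m(11)*((0 + 2) - 5) = ((14 + 3*11)/(5 + 11))*((0 + 2) - 5) = ((14 + 33)/16)*(2 - 5) = ((1/16)*47)*(-3) = (47/16)*(-3) = -141/16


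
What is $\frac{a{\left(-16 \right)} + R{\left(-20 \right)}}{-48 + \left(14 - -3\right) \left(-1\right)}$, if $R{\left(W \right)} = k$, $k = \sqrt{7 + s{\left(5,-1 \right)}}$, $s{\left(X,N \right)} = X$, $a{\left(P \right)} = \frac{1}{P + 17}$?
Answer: $- \frac{1}{65} - \frac{2 \sqrt{3}}{65} \approx -0.068678$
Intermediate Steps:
$a{\left(P \right)} = \frac{1}{17 + P}$
$k = 2 \sqrt{3}$ ($k = \sqrt{7 + 5} = \sqrt{12} = 2 \sqrt{3} \approx 3.4641$)
$R{\left(W \right)} = 2 \sqrt{3}$
$\frac{a{\left(-16 \right)} + R{\left(-20 \right)}}{-48 + \left(14 - -3\right) \left(-1\right)} = \frac{\frac{1}{17 - 16} + 2 \sqrt{3}}{-48 + \left(14 - -3\right) \left(-1\right)} = \frac{1^{-1} + 2 \sqrt{3}}{-48 + \left(14 + 3\right) \left(-1\right)} = \frac{1 + 2 \sqrt{3}}{-48 + 17 \left(-1\right)} = \frac{1 + 2 \sqrt{3}}{-48 - 17} = \frac{1 + 2 \sqrt{3}}{-65} = \left(1 + 2 \sqrt{3}\right) \left(- \frac{1}{65}\right) = - \frac{1}{65} - \frac{2 \sqrt{3}}{65}$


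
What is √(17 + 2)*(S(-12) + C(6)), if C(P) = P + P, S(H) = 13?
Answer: 25*√19 ≈ 108.97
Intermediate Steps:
C(P) = 2*P
√(17 + 2)*(S(-12) + C(6)) = √(17 + 2)*(13 + 2*6) = √19*(13 + 12) = √19*25 = 25*√19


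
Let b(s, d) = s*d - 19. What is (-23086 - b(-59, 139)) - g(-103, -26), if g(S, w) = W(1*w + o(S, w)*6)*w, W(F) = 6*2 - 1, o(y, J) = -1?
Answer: -14580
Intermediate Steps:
b(s, d) = -19 + d*s (b(s, d) = d*s - 19 = -19 + d*s)
W(F) = 11 (W(F) = 12 - 1 = 11)
g(S, w) = 11*w
(-23086 - b(-59, 139)) - g(-103, -26) = (-23086 - (-19 + 139*(-59))) - 11*(-26) = (-23086 - (-19 - 8201)) - 1*(-286) = (-23086 - 1*(-8220)) + 286 = (-23086 + 8220) + 286 = -14866 + 286 = -14580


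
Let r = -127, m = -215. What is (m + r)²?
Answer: 116964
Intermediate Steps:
(m + r)² = (-215 - 127)² = (-342)² = 116964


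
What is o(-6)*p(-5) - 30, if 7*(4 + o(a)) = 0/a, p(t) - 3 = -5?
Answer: -22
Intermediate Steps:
p(t) = -2 (p(t) = 3 - 5 = -2)
o(a) = -4 (o(a) = -4 + (0/a)/7 = -4 + (1/7)*0 = -4 + 0 = -4)
o(-6)*p(-5) - 30 = -4*(-2) - 30 = 8 - 30 = -22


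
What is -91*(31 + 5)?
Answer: -3276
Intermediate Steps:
-91*(31 + 5) = -91*36 = -3276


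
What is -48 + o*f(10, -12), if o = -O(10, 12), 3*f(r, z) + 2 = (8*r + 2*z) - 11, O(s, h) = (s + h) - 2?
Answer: -1004/3 ≈ -334.67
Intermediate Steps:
O(s, h) = -2 + h + s (O(s, h) = (h + s) - 2 = -2 + h + s)
f(r, z) = -13/3 + 2*z/3 + 8*r/3 (f(r, z) = -⅔ + ((8*r + 2*z) - 11)/3 = -⅔ + ((2*z + 8*r) - 11)/3 = -⅔ + (-11 + 2*z + 8*r)/3 = -⅔ + (-11/3 + 2*z/3 + 8*r/3) = -13/3 + 2*z/3 + 8*r/3)
o = -20 (o = -(-2 + 12 + 10) = -1*20 = -20)
-48 + o*f(10, -12) = -48 - 20*(-13/3 + (⅔)*(-12) + (8/3)*10) = -48 - 20*(-13/3 - 8 + 80/3) = -48 - 20*43/3 = -48 - 860/3 = -1004/3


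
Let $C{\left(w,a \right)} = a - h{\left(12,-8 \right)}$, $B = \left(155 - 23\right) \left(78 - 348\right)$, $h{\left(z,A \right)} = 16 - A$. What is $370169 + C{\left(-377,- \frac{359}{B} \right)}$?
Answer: $\frac{13191968159}{35640} \approx 3.7015 \cdot 10^{5}$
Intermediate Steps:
$B = -35640$ ($B = 132 \left(-270\right) = -35640$)
$C{\left(w,a \right)} = -24 + a$ ($C{\left(w,a \right)} = a - \left(16 - -8\right) = a - \left(16 + 8\right) = a - 24 = -24 + a$)
$370169 + C{\left(-377,- \frac{359}{B} \right)} = 370169 - \left(24 + \frac{359}{-35640}\right) = 370169 - \frac{855001}{35640} = \frac{13191968159}{35640}$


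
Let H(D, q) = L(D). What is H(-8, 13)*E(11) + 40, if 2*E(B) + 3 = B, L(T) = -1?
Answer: 36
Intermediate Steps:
E(B) = -3/2 + B/2
H(D, q) = -1
H(-8, 13)*E(11) + 40 = -(-3/2 + (½)*11) + 40 = -(-3/2 + 11/2) + 40 = -1*4 + 40 = -4 + 40 = 36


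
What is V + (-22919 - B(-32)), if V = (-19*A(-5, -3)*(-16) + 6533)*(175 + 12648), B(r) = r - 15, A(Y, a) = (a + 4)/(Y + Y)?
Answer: 416799839/5 ≈ 8.3360e+7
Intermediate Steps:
A(Y, a) = (4 + a)/(2*Y) (A(Y, a) = (4 + a)/((2*Y)) = (4 + a)*(1/(2*Y)) = (4 + a)/(2*Y))
B(r) = -15 + r
V = 416914199/5 (V = (-19*(4 - 3)/(2*(-5))*(-16) + 6533)*(175 + 12648) = (-19*(-1)/(2*5)*(-16) + 6533)*12823 = (-19*(-1/10)*(-16) + 6533)*12823 = ((19/10)*(-16) + 6533)*12823 = (-152/5 + 6533)*12823 = (32513/5)*12823 = 416914199/5 ≈ 8.3383e+7)
V + (-22919 - B(-32)) = 416914199/5 + (-22919 - (-15 - 32)) = 416914199/5 + (-22919 - 1*(-47)) = 416914199/5 + (-22919 + 47) = 416914199/5 - 22872 = 416799839/5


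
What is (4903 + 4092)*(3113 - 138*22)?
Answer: 692615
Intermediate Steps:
(4903 + 4092)*(3113 - 138*22) = 8995*(3113 - 3036) = 8995*77 = 692615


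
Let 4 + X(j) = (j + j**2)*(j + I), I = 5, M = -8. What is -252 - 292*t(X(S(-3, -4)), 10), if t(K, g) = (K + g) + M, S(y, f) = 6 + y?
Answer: -27700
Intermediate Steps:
X(j) = -4 + (5 + j)*(j + j**2) (X(j) = -4 + (j + j**2)*(j + 5) = -4 + (j + j**2)*(5 + j) = -4 + (5 + j)*(j + j**2))
t(K, g) = -8 + K + g (t(K, g) = (K + g) - 8 = -8 + K + g)
-252 - 292*t(X(S(-3, -4)), 10) = -252 - 292*(-8 + (-4 + (6 - 3)**3 + 5*(6 - 3) + 6*(6 - 3)**2) + 10) = -252 - 292*(-8 + (-4 + 3**3 + 5*3 + 6*3**2) + 10) = -252 - 292*(-8 + (-4 + 27 + 15 + 6*9) + 10) = -252 - 292*(-8 + (-4 + 27 + 15 + 54) + 10) = -252 - 292*(-8 + 92 + 10) = -252 - 292*94 = -252 - 27448 = -27700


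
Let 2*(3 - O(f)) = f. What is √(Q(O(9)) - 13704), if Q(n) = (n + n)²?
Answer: I*√13695 ≈ 117.03*I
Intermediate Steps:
O(f) = 3 - f/2
Q(n) = 4*n² (Q(n) = (2*n)² = 4*n²)
√(Q(O(9)) - 13704) = √(4*(3 - ½*9)² - 13704) = √(4*(3 - 9/2)² - 13704) = √(4*(-3/2)² - 13704) = √(4*(9/4) - 13704) = √(9 - 13704) = √(-13695) = I*√13695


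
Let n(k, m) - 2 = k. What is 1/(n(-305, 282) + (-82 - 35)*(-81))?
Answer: 1/9174 ≈ 0.00010900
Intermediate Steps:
n(k, m) = 2 + k
1/(n(-305, 282) + (-82 - 35)*(-81)) = 1/((2 - 305) + (-82 - 35)*(-81)) = 1/(-303 - 117*(-81)) = 1/(-303 + 9477) = 1/9174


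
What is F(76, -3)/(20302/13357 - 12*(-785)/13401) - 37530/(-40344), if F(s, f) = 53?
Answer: 11046396174519/445902107068 ≈ 24.773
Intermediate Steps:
F(76, -3)/(20302/13357 - 12*(-785)/13401) - 37530/(-40344) = 53/(20302/13357 - 12*(-785)/13401) - 37530/(-40344) = 53/(20302*(1/13357) + 9420*(1/13401)) - 37530*(-1/40344) = 53/(20302/13357 + 3140/4467) + 6255/6724 = 53/(132630014/59665719) + 6255/6724 = 53*(59665719/132630014) + 6255/6724 = 3162283107/132630014 + 6255/6724 = 11046396174519/445902107068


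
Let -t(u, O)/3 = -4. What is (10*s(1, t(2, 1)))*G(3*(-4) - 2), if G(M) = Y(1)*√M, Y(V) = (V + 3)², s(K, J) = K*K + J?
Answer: 2080*I*√14 ≈ 7782.6*I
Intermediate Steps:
t(u, O) = 12 (t(u, O) = -3*(-4) = 12)
s(K, J) = J + K² (s(K, J) = K² + J = J + K²)
Y(V) = (3 + V)²
G(M) = 16*√M (G(M) = (3 + 1)²*√M = 4²*√M = 16*√M)
(10*s(1, t(2, 1)))*G(3*(-4) - 2) = (10*(12 + 1²))*(16*√(3*(-4) - 2)) = (10*(12 + 1))*(16*√(-12 - 2)) = (10*13)*(16*√(-14)) = 130*(16*(I*√14)) = 130*(16*I*√14) = 2080*I*√14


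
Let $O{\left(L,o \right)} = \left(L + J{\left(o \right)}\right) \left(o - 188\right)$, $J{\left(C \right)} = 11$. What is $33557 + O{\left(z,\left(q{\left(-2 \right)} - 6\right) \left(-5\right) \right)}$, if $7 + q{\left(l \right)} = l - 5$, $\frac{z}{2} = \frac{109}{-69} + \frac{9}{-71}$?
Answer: $\frac{161124871}{4899} \approx 32889.0$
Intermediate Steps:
$z = - \frac{16720}{4899}$ ($z = 2 \left(\frac{109}{-69} + \frac{9}{-71}\right) = 2 \left(109 \left(- \frac{1}{69}\right) + 9 \left(- \frac{1}{71}\right)\right) = 2 \left(- \frac{109}{69} - \frac{9}{71}\right) = 2 \left(- \frac{8360}{4899}\right) = - \frac{16720}{4899} \approx -3.4129$)
$q{\left(l \right)} = -12 + l$ ($q{\left(l \right)} = -7 + \left(l - 5\right) = -7 + \left(-5 + l\right) = -12 + l$)
$O{\left(L,o \right)} = \left(-188 + o\right) \left(11 + L\right)$ ($O{\left(L,o \right)} = \left(L + 11\right) \left(o - 188\right) = \left(11 + L\right) \left(-188 + o\right) = \left(-188 + o\right) \left(11 + L\right)$)
$33557 + O{\left(z,\left(q{\left(-2 \right)} - 6\right) \left(-5\right) \right)} = 33557 - \left(\frac{6987772}{4899} - \frac{37169}{4899} \left(\left(-12 - 2\right) - 6\right) \left(-5\right)\right) = 33557 + \left(-2068 + \frac{3143360}{4899} + 11 \left(-14 - 6\right) \left(-5\right) - \frac{16720 \left(-14 - 6\right) \left(-5\right)}{4899}\right) = 33557 + \left(-2068 + \frac{3143360}{4899} + 11 \left(\left(-20\right) \left(-5\right)\right) - \frac{16720 \left(\left(-20\right) \left(-5\right)\right)}{4899}\right) = 33557 + \left(-2068 + \frac{3143360}{4899} + 11 \cdot 100 - \frac{1672000}{4899}\right) = 33557 + \left(-2068 + \frac{3143360}{4899} + 1100 - \frac{1672000}{4899}\right) = 33557 - \frac{3270872}{4899} = \frac{161124871}{4899}$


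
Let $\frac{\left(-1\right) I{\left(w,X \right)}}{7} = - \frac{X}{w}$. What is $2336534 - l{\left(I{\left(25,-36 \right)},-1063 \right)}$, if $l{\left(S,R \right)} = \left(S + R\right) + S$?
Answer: $\frac{58440429}{25} \approx 2.3376 \cdot 10^{6}$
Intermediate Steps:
$I{\left(w,X \right)} = \frac{7 X}{w}$ ($I{\left(w,X \right)} = - 7 \left(- \frac{X}{w}\right) = \frac{7 X}{w}$)
$l{\left(S,R \right)} = R + 2 S$ ($l{\left(S,R \right)} = \left(R + S\right) + S = R + 2 S$)
$2336534 - l{\left(I{\left(25,-36 \right)},-1063 \right)} = 2336534 - \left(-1063 + 2 \cdot 7 \left(-36\right) \frac{1}{25}\right) = 2336534 - \left(-1063 + 2 \left(- \frac{252}{25}\right)\right) = 2336534 - \left(-1063 - \frac{504}{25}\right) = 2336534 - - \frac{27079}{25} = 2336534 + \frac{27079}{25} = \frac{58440429}{25}$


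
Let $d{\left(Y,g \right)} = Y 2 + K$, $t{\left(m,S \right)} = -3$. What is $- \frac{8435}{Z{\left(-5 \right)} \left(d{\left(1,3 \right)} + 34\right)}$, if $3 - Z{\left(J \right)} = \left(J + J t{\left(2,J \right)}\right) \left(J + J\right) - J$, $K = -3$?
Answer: $- \frac{1205}{462} \approx -2.6082$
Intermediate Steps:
$d{\left(Y,g \right)} = -3 + 2 Y$ ($d{\left(Y,g \right)} = Y 2 - 3 = 2 Y - 3 = -3 + 2 Y$)
$Z{\left(J \right)} = 3 + J + 4 J^{2}$ ($Z{\left(J \right)} = 3 - \left(\left(J + J \left(-3\right)\right) \left(J + J\right) - J\right) = 3 - \left(\left(J - 3 J\right) 2 J - J\right) = 3 - \left(- 2 J 2 J - J\right) = 3 - \left(- 4 J^{2} - J\right) = 3 - \left(- J - 4 J^{2}\right) = 3 + \left(J + 4 J^{2}\right) = 3 + J + 4 J^{2}$)
$- \frac{8435}{Z{\left(-5 \right)} \left(d{\left(1,3 \right)} + 34\right)} = - \frac{8435}{\left(3 - 5 + 4 \left(-5\right)^{2}\right) \left(\left(-3 + 2 \cdot 1\right) + 34\right)} = - \frac{8435}{\left(3 - 5 + 4 \cdot 25\right) \left(\left(-3 + 2\right) + 34\right)} = - \frac{8435}{\left(3 - 5 + 100\right) \left(-1 + 34\right)} = - \frac{8435}{98 \cdot 33} = - \frac{8435}{3234} = \left(-8435\right) \frac{1}{3234} = - \frac{1205}{462}$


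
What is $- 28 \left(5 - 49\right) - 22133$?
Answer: $-20901$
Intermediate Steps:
$- 28 \left(5 - 49\right) - 22133 = \left(-28\right) \left(-44\right) - 22133 = 1232 - 22133 = -20901$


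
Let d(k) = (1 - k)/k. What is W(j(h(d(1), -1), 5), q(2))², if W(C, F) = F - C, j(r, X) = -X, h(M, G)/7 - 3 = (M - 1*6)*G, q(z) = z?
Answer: 49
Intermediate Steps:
d(k) = (1 - k)/k
h(M, G) = 21 + 7*G*(-6 + M) (h(M, G) = 21 + 7*((M - 1*6)*G) = 21 + 7*((M - 6)*G) = 21 + 7*((-6 + M)*G) = 21 + 7*(G*(-6 + M)) = 21 + 7*G*(-6 + M))
W(j(h(d(1), -1), 5), q(2))² = (2 - (-1)*5)² = (2 - 1*(-5))² = (2 + 5)² = 7² = 49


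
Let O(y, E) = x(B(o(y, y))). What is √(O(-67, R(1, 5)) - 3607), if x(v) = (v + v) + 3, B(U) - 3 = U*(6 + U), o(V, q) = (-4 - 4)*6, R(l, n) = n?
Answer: √434 ≈ 20.833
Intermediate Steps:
o(V, q) = -48 (o(V, q) = -8*6 = -48)
B(U) = 3 + U*(6 + U)
x(v) = 3 + 2*v (x(v) = 2*v + 3 = 3 + 2*v)
O(y, E) = 4041 (O(y, E) = 3 + 2*(3 + (-48)² + 6*(-48)) = 3 + 2*(3 + 2304 - 288) = 3 + 2*2019 = 3 + 4038 = 4041)
√(O(-67, R(1, 5)) - 3607) = √(4041 - 3607) = √434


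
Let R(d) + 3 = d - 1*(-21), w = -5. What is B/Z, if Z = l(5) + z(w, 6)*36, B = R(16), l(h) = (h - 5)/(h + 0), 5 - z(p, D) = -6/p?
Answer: 85/342 ≈ 0.24854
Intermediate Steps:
R(d) = 18 + d (R(d) = -3 + (d - 1*(-21)) = -3 + (d + 21) = -3 + (21 + d) = 18 + d)
z(p, D) = 5 + 6/p (z(p, D) = 5 - (-6)/p = 5 + 6/p)
l(h) = (-5 + h)/h
B = 34 (B = 18 + 16 = 34)
Z = 684/5 (Z = (-5 + 5)/5 + (5 + 6/(-5))*36 = (⅕)*0 + (5 + 6*(-⅕))*36 = 0 + (5 - 6/5)*36 = 0 + (19/5)*36 = 0 + 684/5 = 684/5 ≈ 136.80)
B/Z = 34/(684/5) = 34*(5/684) = 85/342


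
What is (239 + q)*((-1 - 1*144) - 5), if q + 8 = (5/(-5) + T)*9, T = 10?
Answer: -46800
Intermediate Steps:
q = 73 (q = -8 + (5/(-5) + 10)*9 = -8 + (5*(-⅕) + 10)*9 = -8 + (-1 + 10)*9 = -8 + 9*9 = -8 + 81 = 73)
(239 + q)*((-1 - 1*144) - 5) = (239 + 73)*((-1 - 1*144) - 5) = 312*((-1 - 144) - 5) = 312*(-145 - 5) = 312*(-150) = -46800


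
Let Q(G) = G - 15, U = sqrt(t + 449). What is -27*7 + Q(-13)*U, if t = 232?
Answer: -189 - 28*sqrt(681) ≈ -919.69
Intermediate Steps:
U = sqrt(681) (U = sqrt(232 + 449) = sqrt(681) ≈ 26.096)
Q(G) = -15 + G
-27*7 + Q(-13)*U = -27*7 + (-15 - 13)*sqrt(681) = -189 - 28*sqrt(681)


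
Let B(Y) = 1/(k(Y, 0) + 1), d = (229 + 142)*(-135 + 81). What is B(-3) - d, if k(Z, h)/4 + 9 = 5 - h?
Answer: 300509/15 ≈ 20034.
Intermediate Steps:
k(Z, h) = -16 - 4*h (k(Z, h) = -36 + 4*(5 - h) = -36 + (20 - 4*h) = -16 - 4*h)
d = -20034 (d = 371*(-54) = -20034)
B(Y) = -1/15 (B(Y) = 1/((-16 - 4*0) + 1) = 1/((-16 + 0) + 1) = 1/(-16 + 1) = 1/(-15) = -1/15)
B(-3) - d = -1/15 - 1*(-20034) = -1/15 + 20034 = 300509/15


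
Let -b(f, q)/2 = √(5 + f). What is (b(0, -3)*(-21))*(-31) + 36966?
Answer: 36966 - 1302*√5 ≈ 34055.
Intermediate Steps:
b(f, q) = -2*√(5 + f)
(b(0, -3)*(-21))*(-31) + 36966 = (-2*√(5 + 0)*(-21))*(-31) + 36966 = (-2*√5*(-21))*(-31) + 36966 = (42*√5)*(-31) + 36966 = -1302*√5 + 36966 = 36966 - 1302*√5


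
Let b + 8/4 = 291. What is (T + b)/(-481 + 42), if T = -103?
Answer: -186/439 ≈ -0.42369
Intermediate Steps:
b = 289 (b = -2 + 291 = 289)
(T + b)/(-481 + 42) = (-103 + 289)/(-481 + 42) = 186/(-439) = 186*(-1/439) = -186/439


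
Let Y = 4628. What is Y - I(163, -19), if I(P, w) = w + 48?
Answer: 4599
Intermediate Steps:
I(P, w) = 48 + w
Y - I(163, -19) = 4628 - (48 - 19) = 4628 - 1*29 = 4628 - 29 = 4599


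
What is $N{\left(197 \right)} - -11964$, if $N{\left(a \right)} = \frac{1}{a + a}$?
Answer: $\frac{4713817}{394} \approx 11964.0$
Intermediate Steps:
$N{\left(a \right)} = \frac{1}{2 a}$
$N{\left(197 \right)} - -11964 = \frac{1}{2 \cdot 197} - -11964 = \frac{1}{2} \cdot \frac{1}{197} + 11964 = \frac{1}{394} + 11964 = \frac{4713817}{394}$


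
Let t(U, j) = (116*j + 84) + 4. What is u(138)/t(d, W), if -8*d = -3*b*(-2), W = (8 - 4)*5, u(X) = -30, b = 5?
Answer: -15/1204 ≈ -0.012458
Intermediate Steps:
W = 20 (W = 4*5 = 20)
d = -15/4 (d = -(-3*5)*(-2)/8 = -(-15)*(-2)/8 = -⅛*30 = -15/4 ≈ -3.7500)
t(U, j) = 88 + 116*j (t(U, j) = (84 + 116*j) + 4 = 88 + 116*j)
u(138)/t(d, W) = -30/(88 + 116*20) = -30/(88 + 2320) = -30/2408 = -30*1/2408 = -15/1204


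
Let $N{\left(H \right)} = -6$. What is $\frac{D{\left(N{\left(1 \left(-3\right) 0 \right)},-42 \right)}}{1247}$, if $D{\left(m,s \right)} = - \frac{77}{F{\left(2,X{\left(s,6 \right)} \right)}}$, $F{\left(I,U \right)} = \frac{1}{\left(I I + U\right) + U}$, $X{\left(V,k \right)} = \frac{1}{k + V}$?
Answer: $- \frac{5467}{22446} \approx -0.24356$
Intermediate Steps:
$X{\left(V,k \right)} = \frac{1}{V + k}$
$F{\left(I,U \right)} = \frac{1}{I^{2} + 2 U}$ ($F{\left(I,U \right)} = \frac{1}{\left(I^{2} + U\right) + U} = \frac{1}{\left(U + I^{2}\right) + U} = \frac{1}{I^{2} + 2 U}$)
$D{\left(m,s \right)} = -308 - \frac{154}{6 + s}$ ($D{\left(m,s \right)} = - \frac{77}{\frac{1}{2^{2} + \frac{2}{s + 6}}} = - \frac{77}{\frac{1}{4 + \frac{2}{6 + s}}} = - 77 \left(4 + \frac{2}{6 + s}\right) = -308 - \frac{154}{6 + s}$)
$\frac{D{\left(N{\left(1 \left(-3\right) 0 \right)},-42 \right)}}{1247} = \frac{154 \frac{1}{6 - 42} \left(-13 - -84\right)}{1247} = \frac{154 \left(-13 + 84\right)}{-36} \cdot \frac{1}{1247} = 154 \left(- \frac{1}{36}\right) 71 \cdot \frac{1}{1247} = \left(- \frac{5467}{18}\right) \frac{1}{1247} = - \frac{5467}{22446}$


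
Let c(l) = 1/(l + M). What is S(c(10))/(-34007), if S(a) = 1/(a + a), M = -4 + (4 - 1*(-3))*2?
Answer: -10/34007 ≈ -0.00029406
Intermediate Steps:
M = 10 (M = -4 + (4 + 3)*2 = -4 + 7*2 = -4 + 14 = 10)
c(l) = 1/(10 + l) (c(l) = 1/(l + 10) = 1/(10 + l))
S(a) = 1/(2*a)
S(c(10))/(-34007) = (1/(2*(1/(10 + 10))))/(-34007) = (1/(2*(1/20)))*(-1/34007) = ((1/2)*20)*(-1/34007) = 10*(-1/34007) = -10/34007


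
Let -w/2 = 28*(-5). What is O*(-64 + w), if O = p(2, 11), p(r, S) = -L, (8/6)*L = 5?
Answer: -810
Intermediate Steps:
L = 15/4 (L = (3/4)*5 = 15/4 ≈ 3.7500)
w = 280 (w = -56*(-5) = -2*(-140) = 280)
p(r, S) = -15/4 (p(r, S) = -1*15/4 = -15/4)
O = -15/4 ≈ -3.7500
O*(-64 + w) = -15*(-64 + 280)/4 = -15/4*216 = -810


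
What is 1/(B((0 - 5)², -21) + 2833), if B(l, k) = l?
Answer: 1/2858 ≈ 0.00034990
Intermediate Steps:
1/(B((0 - 5)², -21) + 2833) = 1/((0 - 5)² + 2833) = 1/((-5)² + 2833) = 1/(25 + 2833) = 1/2858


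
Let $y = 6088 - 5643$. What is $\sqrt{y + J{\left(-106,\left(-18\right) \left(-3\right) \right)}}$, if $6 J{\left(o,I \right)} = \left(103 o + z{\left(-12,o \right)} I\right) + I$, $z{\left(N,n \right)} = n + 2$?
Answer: $\frac{i \sqrt{20715}}{3} \approx 47.976 i$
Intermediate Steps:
$z{\left(N,n \right)} = 2 + n$
$y = 445$ ($y = 6088 - 5643 = 445$)
$J{\left(o,I \right)} = \frac{I}{6} + \frac{103 o}{6} + \frac{I \left(2 + o\right)}{6}$ ($J{\left(o,I \right)} = \frac{\left(103 o + \left(2 + o\right) I\right) + I}{6} = \frac{\left(103 o + I \left(2 + o\right)\right) + I}{6} = \frac{I + 103 o + I \left(2 + o\right)}{6} = \frac{I}{6} + \frac{103 o}{6} + \frac{I \left(2 + o\right)}{6}$)
$\sqrt{y + J{\left(-106,\left(-18\right) \left(-3\right) \right)}} = \sqrt{445 + \left(\frac{\left(-18\right) \left(-3\right)}{6} + \frac{103}{6} \left(-106\right) + \frac{\left(-18\right) \left(-3\right) \left(2 - 106\right)}{6}\right)} = \sqrt{445 + \left(\frac{1}{6} \cdot 54 - \frac{5459}{3} + \frac{1}{6} \cdot 54 \left(-104\right)\right)} = \sqrt{445 - \frac{8240}{3}} = \sqrt{- \frac{6905}{3}} = \frac{i \sqrt{20715}}{3}$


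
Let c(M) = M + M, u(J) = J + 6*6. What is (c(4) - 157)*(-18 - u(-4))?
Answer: 7450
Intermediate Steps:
u(J) = 36 + J (u(J) = J + 36 = 36 + J)
c(M) = 2*M
(c(4) - 157)*(-18 - u(-4)) = (2*4 - 157)*(-18 - (36 - 4)) = (8 - 157)*(-18 - 1*32) = -149*(-18 - 32) = -149*(-50) = 7450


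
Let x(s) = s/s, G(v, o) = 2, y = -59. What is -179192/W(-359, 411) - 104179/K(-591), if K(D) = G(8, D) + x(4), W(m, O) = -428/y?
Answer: -19076399/321 ≈ -59428.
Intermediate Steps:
x(s) = 1
W(m, O) = 428/59 (W(m, O) = -428/(-59) = -428*(-1/59) = 428/59)
K(D) = 3 (K(D) = 2 + 1 = 3)
-179192/W(-359, 411) - 104179/K(-591) = -179192/428/59 - 104179/3 = -179192*59/428 - 104179*⅓ = -2643082/107 - 104179/3 = -19076399/321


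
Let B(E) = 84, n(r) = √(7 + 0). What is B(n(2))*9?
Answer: 756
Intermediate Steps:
n(r) = √7
B(n(2))*9 = 84*9 = 756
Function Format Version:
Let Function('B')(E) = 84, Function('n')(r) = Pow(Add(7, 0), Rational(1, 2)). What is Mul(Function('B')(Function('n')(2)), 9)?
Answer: 756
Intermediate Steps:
Function('n')(r) = Pow(7, Rational(1, 2))
Mul(Function('B')(Function('n')(2)), 9) = Mul(84, 9) = 756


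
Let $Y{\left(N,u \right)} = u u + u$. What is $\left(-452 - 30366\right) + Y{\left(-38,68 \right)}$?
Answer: $-26126$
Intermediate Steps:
$Y{\left(N,u \right)} = u + u^{2}$ ($Y{\left(N,u \right)} = u^{2} + u = u + u^{2}$)
$\left(-452 - 30366\right) + Y{\left(-38,68 \right)} = \left(-452 - 30366\right) + 68 \left(1 + 68\right) = -30818 + 68 \cdot 69 = -30818 + 4692 = -26126$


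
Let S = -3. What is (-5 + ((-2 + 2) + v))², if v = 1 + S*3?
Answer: 169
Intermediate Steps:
v = -8 (v = 1 - 3*3 = 1 - 9 = -8)
(-5 + ((-2 + 2) + v))² = (-5 + ((-2 + 2) - 8))² = (-5 + (0 - 8))² = (-5 - 8)² = (-13)² = 169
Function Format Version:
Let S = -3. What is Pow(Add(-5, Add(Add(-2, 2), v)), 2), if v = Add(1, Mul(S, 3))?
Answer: 169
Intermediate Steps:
v = -8 (v = Add(1, Mul(-3, 3)) = Add(1, -9) = -8)
Pow(Add(-5, Add(Add(-2, 2), v)), 2) = Pow(Add(-5, Add(Add(-2, 2), -8)), 2) = Pow(Add(-5, Add(0, -8)), 2) = Pow(Add(-5, -8), 2) = Pow(-13, 2) = 169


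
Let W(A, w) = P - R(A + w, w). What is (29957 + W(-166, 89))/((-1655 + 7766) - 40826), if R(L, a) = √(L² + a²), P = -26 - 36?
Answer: -5979/6943 + √554/6943 ≈ -0.85777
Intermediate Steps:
P = -62
W(A, w) = -62 - √(w² + (A + w)²) (W(A, w) = -62 - √((A + w)² + w²) = -62 - √(w² + (A + w)²))
(29957 + W(-166, 89))/((-1655 + 7766) - 40826) = (29957 + (-62 - √(89² + (-166 + 89)²)))/((-1655 + 7766) - 40826) = (29957 + (-62 - √(7921 + (-77)²)))/(6111 - 40826) = (29957 + (-62 - √(7921 + 5929)))/(-34715) = (29957 + (-62 - √13850))*(-1/34715) = (29957 + (-62 - 5*√554))*(-1/34715) = (29895 - 5*√554)*(-1/34715) = -5979/6943 + √554/6943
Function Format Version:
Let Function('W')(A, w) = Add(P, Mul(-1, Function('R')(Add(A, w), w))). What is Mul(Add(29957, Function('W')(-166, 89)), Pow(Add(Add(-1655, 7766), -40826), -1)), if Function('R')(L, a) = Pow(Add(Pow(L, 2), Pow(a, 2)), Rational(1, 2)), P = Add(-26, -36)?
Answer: Add(Rational(-5979, 6943), Mul(Rational(1, 6943), Pow(554, Rational(1, 2)))) ≈ -0.85777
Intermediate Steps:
P = -62
Function('W')(A, w) = Add(-62, Mul(-1, Pow(Add(Pow(w, 2), Pow(Add(A, w), 2)), Rational(1, 2)))) (Function('W')(A, w) = Add(-62, Mul(-1, Pow(Add(Pow(Add(A, w), 2), Pow(w, 2)), Rational(1, 2)))) = Add(-62, Mul(-1, Pow(Add(Pow(w, 2), Pow(Add(A, w), 2)), Rational(1, 2)))))
Mul(Add(29957, Function('W')(-166, 89)), Pow(Add(Add(-1655, 7766), -40826), -1)) = Mul(Add(29957, Add(-62, Mul(-1, Pow(Add(Pow(89, 2), Pow(Add(-166, 89), 2)), Rational(1, 2))))), Pow(Add(Add(-1655, 7766), -40826), -1)) = Mul(Add(29957, Add(-62, Mul(-1, Pow(Add(7921, Pow(-77, 2)), Rational(1, 2))))), Pow(Add(6111, -40826), -1)) = Mul(Add(29957, Add(-62, Mul(-1, Pow(Add(7921, 5929), Rational(1, 2))))), Pow(-34715, -1)) = Mul(Add(29957, Add(-62, Mul(-1, Pow(13850, Rational(1, 2))))), Rational(-1, 34715)) = Mul(Add(29957, Add(-62, Mul(-1, Mul(5, Pow(554, Rational(1, 2)))))), Rational(-1, 34715)) = Mul(Add(29957, Add(-62, Mul(-5, Pow(554, Rational(1, 2))))), Rational(-1, 34715)) = Mul(Add(29895, Mul(-5, Pow(554, Rational(1, 2)))), Rational(-1, 34715)) = Add(Rational(-5979, 6943), Mul(Rational(1, 6943), Pow(554, Rational(1, 2))))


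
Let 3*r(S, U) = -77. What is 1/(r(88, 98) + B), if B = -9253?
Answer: -3/27836 ≈ -0.00010777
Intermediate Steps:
r(S, U) = -77/3 (r(S, U) = (1/3)*(-77) = -77/3)
1/(r(88, 98) + B) = 1/(-77/3 - 9253) = 1/(-27836/3) = -3/27836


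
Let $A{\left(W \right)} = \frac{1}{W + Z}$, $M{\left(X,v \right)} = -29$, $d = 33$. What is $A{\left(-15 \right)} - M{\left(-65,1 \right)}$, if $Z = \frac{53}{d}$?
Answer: $\frac{12785}{442} \approx 28.925$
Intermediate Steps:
$Z = \frac{53}{33} \approx 1.6061$
$A{\left(W \right)} = \frac{1}{\frac{53}{33} + W}$ ($A{\left(W \right)} = \frac{1}{W + \frac{53}{33}} = \frac{1}{\frac{53}{33} + W}$)
$A{\left(-15 \right)} - M{\left(-65,1 \right)} = \frac{33}{53 + 33 \left(-15\right)} - -29 = \frac{33}{53 - 495} + 29 = \frac{33}{-442} + 29 = 33 \left(- \frac{1}{442}\right) + 29 = - \frac{33}{442} + 29 = \frac{12785}{442}$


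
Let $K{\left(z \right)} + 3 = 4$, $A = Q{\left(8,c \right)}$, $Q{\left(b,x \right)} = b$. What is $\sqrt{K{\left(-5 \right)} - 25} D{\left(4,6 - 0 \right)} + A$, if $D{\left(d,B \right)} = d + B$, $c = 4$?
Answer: $8 + 20 i \sqrt{6} \approx 8.0 + 48.99 i$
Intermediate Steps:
$A = 8$
$K{\left(z \right)} = 1$ ($K{\left(z \right)} = -3 + 4 = 1$)
$D{\left(d,B \right)} = B + d$
$\sqrt{K{\left(-5 \right)} - 25} D{\left(4,6 - 0 \right)} + A = \sqrt{1 - 25} \left(\left(6 - 0\right) + 4\right) + 8 = \sqrt{-24} \left(\left(6 + 0\right) + 4\right) + 8 = 2 i \sqrt{6} \left(6 + 4\right) + 8 = 2 i \sqrt{6} \cdot 10 + 8 = 20 i \sqrt{6} + 8 = 8 + 20 i \sqrt{6}$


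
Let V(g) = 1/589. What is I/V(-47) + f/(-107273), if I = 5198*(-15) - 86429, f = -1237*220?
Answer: -10387352770863/107273 ≈ -9.6831e+7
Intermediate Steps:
V(g) = 1/589
f = -272140
I = -164399 (I = -77970 - 86429 = -164399)
I/V(-47) + f/(-107273) = -164399/1/589 - 272140/(-107273) = -164399*589 - 272140*(-1/107273) = -96831011 + 272140/107273 = -10387352770863/107273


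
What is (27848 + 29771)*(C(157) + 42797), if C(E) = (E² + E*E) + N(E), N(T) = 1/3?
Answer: 15919323034/3 ≈ 5.3064e+9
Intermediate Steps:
N(T) = ⅓
C(E) = ⅓ + 2*E² (C(E) = (E² + E*E) + ⅓ = (E² + E²) + ⅓ = 2*E² + ⅓ = ⅓ + 2*E²)
(27848 + 29771)*(C(157) + 42797) = (27848 + 29771)*((⅓ + 2*157²) + 42797) = 57619*((⅓ + 2*24649) + 42797) = 57619*((⅓ + 49298) + 42797) = 57619*(147895/3 + 42797) = 57619*(276286/3) = 15919323034/3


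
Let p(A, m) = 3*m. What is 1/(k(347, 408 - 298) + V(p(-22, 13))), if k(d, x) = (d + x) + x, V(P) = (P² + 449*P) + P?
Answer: 1/19638 ≈ 5.0922e-5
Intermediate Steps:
V(P) = P² + 450*P
k(d, x) = d + 2*x
1/(k(347, 408 - 298) + V(p(-22, 13))) = 1/((347 + 2*(408 - 298)) + (3*13)*(450 + 3*13)) = 1/((347 + 2*110) + 39*(450 + 39)) = 1/((347 + 220) + 39*489) = 1/(567 + 19071) = 1/19638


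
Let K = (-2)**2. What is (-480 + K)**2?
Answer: 226576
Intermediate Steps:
K = 4
(-480 + K)**2 = (-480 + 4)**2 = (-476)**2 = 226576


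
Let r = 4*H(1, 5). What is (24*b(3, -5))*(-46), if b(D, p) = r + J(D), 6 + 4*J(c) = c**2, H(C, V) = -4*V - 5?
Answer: 109572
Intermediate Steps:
H(C, V) = -5 - 4*V
J(c) = -3/2 + c**2/4
r = -100 (r = 4*(-5 - 4*5) = 4*(-5 - 20) = 4*(-25) = -100)
b(D, p) = -203/2 + D**2/4 (b(D, p) = -100 + (-3/2 + D**2/4) = -203/2 + D**2/4)
(24*b(3, -5))*(-46) = (24*(-203/2 + (1/4)*3**2))*(-46) = (24*(-203/2 + (1/4)*9))*(-46) = (24*(-203/2 + 9/4))*(-46) = (24*(-397/4))*(-46) = -2382*(-46) = 109572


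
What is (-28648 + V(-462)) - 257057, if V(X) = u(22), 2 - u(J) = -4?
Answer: -285699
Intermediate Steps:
u(J) = 6 (u(J) = 2 - 1*(-4) = 2 + 4 = 6)
V(X) = 6
(-28648 + V(-462)) - 257057 = (-28648 + 6) - 257057 = -28642 - 257057 = -285699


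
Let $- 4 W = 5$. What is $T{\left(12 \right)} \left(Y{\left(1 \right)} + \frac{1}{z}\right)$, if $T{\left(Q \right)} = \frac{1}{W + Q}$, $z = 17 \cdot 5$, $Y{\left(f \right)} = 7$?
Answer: $\frac{2384}{3655} \approx 0.65226$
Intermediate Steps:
$W = - \frac{5}{4}$ ($W = \left(- \frac{1}{4}\right) 5 = - \frac{5}{4} \approx -1.25$)
$z = 85$
$T{\left(Q \right)} = \frac{1}{- \frac{5}{4} + Q}$
$T{\left(12 \right)} \left(Y{\left(1 \right)} + \frac{1}{z}\right) = \frac{4}{-5 + 4 \cdot 12} \left(7 + \frac{1}{85}\right) = \frac{4}{-5 + 48} \left(7 + \frac{1}{85}\right) = \frac{4}{43} \cdot \frac{596}{85} = \frac{2384}{3655}$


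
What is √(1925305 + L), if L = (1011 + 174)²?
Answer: √3329530 ≈ 1824.7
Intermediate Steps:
L = 1404225 (L = 1185² = 1404225)
√(1925305 + L) = √(1925305 + 1404225) = √3329530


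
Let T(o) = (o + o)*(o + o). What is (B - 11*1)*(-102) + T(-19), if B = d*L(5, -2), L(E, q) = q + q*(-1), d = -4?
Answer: 2566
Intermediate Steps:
T(o) = 4*o² (T(o) = (2*o)*(2*o) = 4*o²)
L(E, q) = 0 (L(E, q) = q - q = 0)
B = 0 (B = -4*0 = 0)
(B - 11*1)*(-102) + T(-19) = (0 - 11*1)*(-102) + 4*(-19)² = (0 - 11)*(-102) + 4*361 = -11*(-102) + 1444 = 1122 + 1444 = 2566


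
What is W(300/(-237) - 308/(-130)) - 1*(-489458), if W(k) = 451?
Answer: 489909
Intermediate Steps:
W(300/(-237) - 308/(-130)) - 1*(-489458) = 451 - 1*(-489458) = 451 + 489458 = 489909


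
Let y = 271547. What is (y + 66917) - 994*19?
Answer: 319578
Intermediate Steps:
(y + 66917) - 994*19 = (271547 + 66917) - 994*19 = 338464 - 18886 = 319578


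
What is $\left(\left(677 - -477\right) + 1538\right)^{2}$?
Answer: $7246864$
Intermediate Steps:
$\left(\left(677 - -477\right) + 1538\right)^{2} = \left(\left(677 + 477\right) + 1538\right)^{2} = \left(1154 + 1538\right)^{2} = 2692^{2} = 7246864$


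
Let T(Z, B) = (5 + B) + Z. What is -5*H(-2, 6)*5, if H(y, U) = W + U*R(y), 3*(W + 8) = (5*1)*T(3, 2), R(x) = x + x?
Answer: 1150/3 ≈ 383.33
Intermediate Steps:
R(x) = 2*x
T(Z, B) = 5 + B + Z
W = 26/3 (W = -8 + ((5*1)*(5 + 2 + 3))/3 = -8 + (5*10)/3 = -8 + (⅓)*50 = -8 + 50/3 = 26/3 ≈ 8.6667)
H(y, U) = 26/3 + 2*U*y (H(y, U) = 26/3 + U*(2*y) = 26/3 + 2*U*y)
-5*H(-2, 6)*5 = -5*(26/3 + 2*6*(-2))*5 = -5*(26/3 - 24)*5 = -5*(-46/3)*5 = (230/3)*5 = 1150/3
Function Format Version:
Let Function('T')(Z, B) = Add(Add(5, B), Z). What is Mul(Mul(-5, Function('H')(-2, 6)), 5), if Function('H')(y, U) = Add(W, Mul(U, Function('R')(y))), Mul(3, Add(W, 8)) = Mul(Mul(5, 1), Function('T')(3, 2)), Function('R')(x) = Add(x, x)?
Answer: Rational(1150, 3) ≈ 383.33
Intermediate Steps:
Function('R')(x) = Mul(2, x)
Function('T')(Z, B) = Add(5, B, Z)
W = Rational(26, 3) (W = Add(-8, Mul(Rational(1, 3), Mul(Mul(5, 1), Add(5, 2, 3)))) = Add(-8, Mul(Rational(1, 3), Mul(5, 10))) = Add(-8, Mul(Rational(1, 3), 50)) = Add(-8, Rational(50, 3)) = Rational(26, 3) ≈ 8.6667)
Function('H')(y, U) = Add(Rational(26, 3), Mul(2, U, y)) (Function('H')(y, U) = Add(Rational(26, 3), Mul(U, Mul(2, y))) = Add(Rational(26, 3), Mul(2, U, y)))
Mul(Mul(-5, Function('H')(-2, 6)), 5) = Mul(Mul(-5, Add(Rational(26, 3), Mul(2, 6, -2))), 5) = Mul(Mul(-5, Add(Rational(26, 3), -24)), 5) = Mul(Mul(-5, Rational(-46, 3)), 5) = Mul(Rational(230, 3), 5) = Rational(1150, 3)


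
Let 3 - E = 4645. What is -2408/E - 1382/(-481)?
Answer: 3786746/1116401 ≈ 3.3919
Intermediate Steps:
E = -4642 (E = 3 - 1*4645 = 3 - 4645 = -4642)
-2408/E - 1382/(-481) = -2408/(-4642) - 1382/(-481) = -2408*(-1/4642) - 1382*(-1/481) = 1204/2321 + 1382/481 = 3786746/1116401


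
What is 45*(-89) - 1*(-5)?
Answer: -4000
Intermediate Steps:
45*(-89) - 1*(-5) = -4005 + 5 = -4000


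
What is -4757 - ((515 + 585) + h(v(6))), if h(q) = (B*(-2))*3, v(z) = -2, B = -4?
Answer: -5881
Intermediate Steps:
h(q) = 24 (h(q) = -4*(-2)*3 = 8*3 = 24)
-4757 - ((515 + 585) + h(v(6))) = -4757 - ((515 + 585) + 24) = -4757 - (1100 + 24) = -4757 - 1*1124 = -4757 - 1124 = -5881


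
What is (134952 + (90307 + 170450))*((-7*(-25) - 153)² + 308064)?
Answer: 122095220532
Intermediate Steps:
(134952 + (90307 + 170450))*((-7*(-25) - 153)² + 308064) = (134952 + 260757)*((175 - 153)² + 308064) = 395709*(22² + 308064) = 395709*(484 + 308064) = 395709*308548 = 122095220532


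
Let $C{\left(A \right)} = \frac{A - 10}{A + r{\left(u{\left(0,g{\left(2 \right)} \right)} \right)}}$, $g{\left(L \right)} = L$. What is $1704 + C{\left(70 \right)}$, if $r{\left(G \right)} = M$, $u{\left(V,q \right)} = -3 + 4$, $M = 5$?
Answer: $\frac{8524}{5} \approx 1704.8$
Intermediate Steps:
$u{\left(V,q \right)} = 1$
$r{\left(G \right)} = 5$
$C{\left(A \right)} = \frac{-10 + A}{5 + A}$ ($C{\left(A \right)} = \frac{A - 10}{A + 5} = \frac{-10 + A}{5 + A}$)
$1704 + C{\left(70 \right)} = 1704 + \frac{-10 + 70}{5 + 70} = 1704 + \frac{1}{75} \cdot 60 = 1704 + \frac{4}{5} = \frac{8524}{5}$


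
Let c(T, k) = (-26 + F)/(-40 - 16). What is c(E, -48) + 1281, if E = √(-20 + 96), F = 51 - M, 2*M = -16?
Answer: 71703/56 ≈ 1280.4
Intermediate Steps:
M = -8 (M = (½)*(-16) = -8)
F = 59 (F = 51 - 1*(-8) = 51 + 8 = 59)
E = 2*√19 (E = √76 = 2*√19 ≈ 8.7178)
c(T, k) = -33/56 (c(T, k) = (-26 + 59)/(-40 - 16) = 33/(-56) = 33*(-1/56) = -33/56)
c(E, -48) + 1281 = -33/56 + 1281 = 71703/56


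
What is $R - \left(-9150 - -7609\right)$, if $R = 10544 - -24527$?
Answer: $36612$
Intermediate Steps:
$R = 35071$ ($R = 10544 + 24527 = 35071$)
$R - \left(-9150 - -7609\right) = 35071 - \left(-9150 - -7609\right) = 35071 - \left(-9150 + 7609\right) = 35071 - -1541 = 35071 + 1541 = 36612$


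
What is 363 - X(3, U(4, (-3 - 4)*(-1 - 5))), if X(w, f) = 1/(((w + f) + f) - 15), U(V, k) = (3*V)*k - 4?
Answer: 358643/988 ≈ 363.00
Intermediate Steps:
U(V, k) = -4 + 3*V*k (U(V, k) = 3*V*k - 4 = -4 + 3*V*k)
X(w, f) = 1/(-15 + w + 2*f) (X(w, f) = 1/(((f + w) + f) - 15) = 1/((w + 2*f) - 15) = 1/(-15 + w + 2*f))
363 - X(3, U(4, (-3 - 4)*(-1 - 5))) = 363 - 1/(-15 + 3 + 2*(-4 + 3*4*((-3 - 4)*(-1 - 5)))) = 363 - 1/(-15 + 3 + 2*(-4 + 3*4*(-7*(-6)))) = 363 - 1/(-15 + 3 + 2*(-4 + 3*4*42)) = 363 - 1/(-15 + 3 + 2*(-4 + 504)) = 363 - 1/(-15 + 3 + 2*500) = 363 - 1/(-15 + 3 + 1000) = 363 - 1/988 = 358643/988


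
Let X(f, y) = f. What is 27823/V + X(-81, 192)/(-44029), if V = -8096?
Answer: -1224363091/356458784 ≈ -3.4348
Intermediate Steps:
27823/V + X(-81, 192)/(-44029) = 27823/(-8096) - 81/(-44029) = 27823*(-1/8096) - 81*(-1/44029) = -27823/8096 + 81/44029 = -1224363091/356458784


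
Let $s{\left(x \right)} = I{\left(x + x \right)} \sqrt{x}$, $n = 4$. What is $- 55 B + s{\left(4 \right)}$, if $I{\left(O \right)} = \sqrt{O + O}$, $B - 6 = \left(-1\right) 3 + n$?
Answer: $-377$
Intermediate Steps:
$B = 7$ ($B = 6 + \left(\left(-1\right) 3 + 4\right) = 6 + \left(-3 + 4\right) = 6 + 1 = 7$)
$I{\left(O \right)} = \sqrt{2} \sqrt{O}$ ($I{\left(O \right)} = \sqrt{2 O} = \sqrt{2} \sqrt{O}$)
$s{\left(x \right)} = 2 x$ ($s{\left(x \right)} = \sqrt{2} \sqrt{x + x} \sqrt{x} = \sqrt{2} \sqrt{2 x} \sqrt{x} = \sqrt{2} \sqrt{2} \sqrt{x} \sqrt{x} = 2 \sqrt{x} \sqrt{x} = 2 x$)
$- 55 B + s{\left(4 \right)} = \left(-55\right) 7 + 2 \cdot 4 = -385 + 8 = -377$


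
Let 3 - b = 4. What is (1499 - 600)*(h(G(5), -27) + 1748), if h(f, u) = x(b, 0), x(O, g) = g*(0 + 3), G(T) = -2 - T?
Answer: 1571452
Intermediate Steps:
b = -1 (b = 3 - 1*4 = 3 - 4 = -1)
x(O, g) = 3*g (x(O, g) = g*3 = 3*g)
h(f, u) = 0 (h(f, u) = 3*0 = 0)
(1499 - 600)*(h(G(5), -27) + 1748) = (1499 - 600)*(0 + 1748) = 899*1748 = 1571452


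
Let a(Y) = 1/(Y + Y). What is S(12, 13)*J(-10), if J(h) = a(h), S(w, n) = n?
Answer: -13/20 ≈ -0.65000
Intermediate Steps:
a(Y) = 1/(2*Y)
J(h) = 1/(2*h)
S(12, 13)*J(-10) = 13*((1/2)/(-10)) = 13*((1/2)*(-1/10)) = 13*(-1/20) = -13/20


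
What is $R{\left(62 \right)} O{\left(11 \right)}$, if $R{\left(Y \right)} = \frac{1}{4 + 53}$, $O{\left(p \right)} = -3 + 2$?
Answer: $- \frac{1}{57} \approx -0.017544$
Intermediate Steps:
$O{\left(p \right)} = -1$
$R{\left(Y \right)} = \frac{1}{57}$
$R{\left(62 \right)} O{\left(11 \right)} = \frac{1}{57} \left(-1\right) = - \frac{1}{57}$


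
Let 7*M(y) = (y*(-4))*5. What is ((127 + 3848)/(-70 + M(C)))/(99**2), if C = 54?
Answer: -1855/1025838 ≈ -0.0018083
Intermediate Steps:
M(y) = -20*y/7 (M(y) = ((y*(-4))*5)/7 = (-4*y*5)/7 = (-20*y)/7 = -20*y/7)
((127 + 3848)/(-70 + M(C)))/(99**2) = ((127 + 3848)/(-70 - 20/7*54))/(99**2) = (3975/(-70 - 1080/7))/9801 = (3975/(-1570/7))*(1/9801) = (3975*(-7/1570))*(1/9801) = -5565/314*1/9801 = -1855/1025838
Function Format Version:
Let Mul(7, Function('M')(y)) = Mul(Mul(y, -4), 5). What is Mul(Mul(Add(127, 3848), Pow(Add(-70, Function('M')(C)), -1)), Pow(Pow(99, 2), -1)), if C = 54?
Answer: Rational(-1855, 1025838) ≈ -0.0018083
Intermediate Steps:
Function('M')(y) = Mul(Rational(-20, 7), y) (Function('M')(y) = Mul(Rational(1, 7), Mul(Mul(y, -4), 5)) = Mul(Rational(1, 7), Mul(Mul(-4, y), 5)) = Mul(Rational(1, 7), Mul(-20, y)) = Mul(Rational(-20, 7), y))
Mul(Mul(Add(127, 3848), Pow(Add(-70, Function('M')(C)), -1)), Pow(Pow(99, 2), -1)) = Mul(Mul(Add(127, 3848), Pow(Add(-70, Mul(Rational(-20, 7), 54)), -1)), Pow(Pow(99, 2), -1)) = Mul(Mul(3975, Pow(Add(-70, Rational(-1080, 7)), -1)), Pow(9801, -1)) = Mul(Mul(3975, Pow(Rational(-1570, 7), -1)), Rational(1, 9801)) = Mul(Mul(3975, Rational(-7, 1570)), Rational(1, 9801)) = Mul(Rational(-5565, 314), Rational(1, 9801)) = Rational(-1855, 1025838)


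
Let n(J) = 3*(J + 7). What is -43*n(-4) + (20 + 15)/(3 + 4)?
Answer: -382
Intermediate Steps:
n(J) = 21 + 3*J (n(J) = 3*(7 + J) = 21 + 3*J)
-43*n(-4) + (20 + 15)/(3 + 4) = -43*(21 + 3*(-4)) + (20 + 15)/(3 + 4) = -43*(21 - 12) + 35/7 = -43*9 + 35*(⅐) = -387 + 5 = -382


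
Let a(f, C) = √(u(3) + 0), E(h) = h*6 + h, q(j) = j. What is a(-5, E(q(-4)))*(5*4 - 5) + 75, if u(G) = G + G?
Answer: 75 + 15*√6 ≈ 111.74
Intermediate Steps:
u(G) = 2*G
E(h) = 7*h (E(h) = 6*h + h = 7*h)
a(f, C) = √6 (a(f, C) = √(2*3 + 0) = √(6 + 0) = √6)
a(-5, E(q(-4)))*(5*4 - 5) + 75 = √6*(5*4 - 5) + 75 = √6*(20 - 5) + 75 = √6*15 + 75 = 15*√6 + 75 = 75 + 15*√6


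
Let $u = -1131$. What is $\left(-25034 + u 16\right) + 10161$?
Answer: $-32969$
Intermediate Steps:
$\left(-25034 + u 16\right) + 10161 = \left(-25034 - 18096\right) + 10161 = -43130 + 10161 = -32969$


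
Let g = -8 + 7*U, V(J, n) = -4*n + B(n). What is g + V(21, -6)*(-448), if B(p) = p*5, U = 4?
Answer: 2708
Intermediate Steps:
B(p) = 5*p
V(J, n) = n (V(J, n) = -4*n + 5*n = n)
g = 20 (g = -8 + 7*4 = -8 + 28 = 20)
g + V(21, -6)*(-448) = 20 - 6*(-448) = 20 + 2688 = 2708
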